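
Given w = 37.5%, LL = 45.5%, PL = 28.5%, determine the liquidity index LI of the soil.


First compute the plasticity index:
PI = LL - PL = 45.5 - 28.5 = 17.0
Then compute the liquidity index:
LI = (w - PL) / PI
LI = (37.5 - 28.5) / 17.0
LI = 0.529


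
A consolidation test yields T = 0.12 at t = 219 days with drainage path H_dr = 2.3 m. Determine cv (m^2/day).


Result: 0.0029 m^2/day

Derivation:
Using cv = T * H_dr^2 / t
H_dr^2 = 2.3^2 = 5.29
cv = 0.12 * 5.29 / 219
cv = 0.0029 m^2/day


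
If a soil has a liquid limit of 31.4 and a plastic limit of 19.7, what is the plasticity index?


Result: 11.7

Derivation:
Using PI = LL - PL
PI = 31.4 - 19.7
PI = 11.7


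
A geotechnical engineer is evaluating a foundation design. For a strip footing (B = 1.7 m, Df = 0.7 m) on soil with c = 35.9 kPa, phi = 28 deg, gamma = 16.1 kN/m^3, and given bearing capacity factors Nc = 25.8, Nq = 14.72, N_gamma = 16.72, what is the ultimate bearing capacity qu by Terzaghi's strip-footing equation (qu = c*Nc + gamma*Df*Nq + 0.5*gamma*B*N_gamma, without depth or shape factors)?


Result: 1320.93 kPa

Derivation:
Compute qu = c*Nc + gamma*Df*Nq + 0.5*gamma*B*N_gamma
Term 1: 35.9 * 25.8 = 926.22
Term 2: 16.1 * 0.7 * 14.72 = 165.8944
Term 3: 0.5 * 16.1 * 1.7 * 16.72 = 228.8132
qu = 926.22 + 165.8944 + 228.8132
qu = 1320.93 kPa


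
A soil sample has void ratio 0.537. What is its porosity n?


Using the relation n = e / (1 + e)
n = 0.537 / (1 + 0.537)
n = 0.537 / 1.537
n = 0.3494


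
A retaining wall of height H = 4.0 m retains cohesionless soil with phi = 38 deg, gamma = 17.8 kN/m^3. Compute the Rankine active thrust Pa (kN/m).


Compute active earth pressure coefficient:
Ka = tan^2(45 - phi/2) = tan^2(26.0) = 0.237883
Compute active force:
Pa = 0.5 * Ka * gamma * H^2
Pa = 0.5 * 0.237883 * 17.8 * 4.0^2
Pa = 33.87 kN/m


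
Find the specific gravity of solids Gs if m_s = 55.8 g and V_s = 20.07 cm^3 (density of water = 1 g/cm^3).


Result: 2.78

Derivation:
Using Gs = m_s / (V_s * rho_w)
Since rho_w = 1 g/cm^3:
Gs = 55.8 / 20.07
Gs = 2.78


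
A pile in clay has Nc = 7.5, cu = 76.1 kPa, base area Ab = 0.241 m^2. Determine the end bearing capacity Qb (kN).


Result: 137.55 kN

Derivation:
Using Qb = Nc * cu * Ab
Qb = 7.5 * 76.1 * 0.241
Qb = 137.55 kN


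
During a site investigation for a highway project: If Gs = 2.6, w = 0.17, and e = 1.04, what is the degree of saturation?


Using S = Gs * w / e
S = 2.6 * 0.17 / 1.04
S = 0.425


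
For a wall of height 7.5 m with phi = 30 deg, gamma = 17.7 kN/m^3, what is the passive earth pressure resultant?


Result: 1493.44 kN/m

Derivation:
Compute passive earth pressure coefficient:
Kp = tan^2(45 + phi/2) = tan^2(60.0) = 3
Compute passive force:
Pp = 0.5 * Kp * gamma * H^2
Pp = 0.5 * 3 * 17.7 * 7.5^2
Pp = 1493.44 kN/m


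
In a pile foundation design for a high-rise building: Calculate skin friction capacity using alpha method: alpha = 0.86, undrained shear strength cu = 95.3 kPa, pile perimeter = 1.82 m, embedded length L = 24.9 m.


Using Qs = alpha * cu * perimeter * L
Qs = 0.86 * 95.3 * 1.82 * 24.9
Qs = 3714.17 kN


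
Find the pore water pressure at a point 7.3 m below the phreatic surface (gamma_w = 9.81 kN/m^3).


Result: 71.61 kPa

Derivation:
Using u = gamma_w * h_w
u = 9.81 * 7.3
u = 71.61 kPa


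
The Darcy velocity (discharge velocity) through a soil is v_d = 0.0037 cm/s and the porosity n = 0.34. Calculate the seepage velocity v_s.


Using v_s = v_d / n
v_s = 0.0037 / 0.34
v_s = 0.01088 cm/s


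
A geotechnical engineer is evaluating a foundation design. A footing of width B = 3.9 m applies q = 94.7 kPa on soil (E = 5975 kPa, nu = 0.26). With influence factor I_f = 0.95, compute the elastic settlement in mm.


Using Se = q * B * (1 - nu^2) * I_f / E
1 - nu^2 = 1 - 0.26^2 = 0.9324
Se = 94.7 * 3.9 * 0.9324 * 0.95 / 5975
Se = 0.054752 m
Convert to mm: Se = 0.054752 * 1000 = 54.752 mm


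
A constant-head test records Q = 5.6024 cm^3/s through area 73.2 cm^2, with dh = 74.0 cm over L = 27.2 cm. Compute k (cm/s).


Compute hydraulic gradient:
i = dh / L = 74.0 / 27.2 = 2.72059
Then apply Darcy's law:
k = Q / (A * i)
k = 5.6024 / (73.2 * 2.72059)
k = 5.6024 / 199.147
k = 0.028132 cm/s


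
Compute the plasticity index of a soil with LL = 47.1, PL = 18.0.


Using PI = LL - PL
PI = 47.1 - 18.0
PI = 29.1


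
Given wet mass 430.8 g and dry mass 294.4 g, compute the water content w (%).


Using w = (m_wet - m_dry) / m_dry * 100
m_wet - m_dry = 430.8 - 294.4 = 136.4 g
w = 136.4 / 294.4 * 100
w = 46.33 %


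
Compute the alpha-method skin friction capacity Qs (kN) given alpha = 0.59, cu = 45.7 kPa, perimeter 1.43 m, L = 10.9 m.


Result: 420.27 kN

Derivation:
Using Qs = alpha * cu * perimeter * L
Qs = 0.59 * 45.7 * 1.43 * 10.9
Qs = 420.27 kN


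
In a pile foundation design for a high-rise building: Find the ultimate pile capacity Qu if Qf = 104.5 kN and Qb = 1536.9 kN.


Result: 1641.4 kN

Derivation:
Using Qu = Qf + Qb
Qu = 104.5 + 1536.9
Qu = 1641.4 kN


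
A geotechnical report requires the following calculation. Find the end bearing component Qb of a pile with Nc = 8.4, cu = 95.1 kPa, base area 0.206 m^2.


Using Qb = Nc * cu * Ab
Qb = 8.4 * 95.1 * 0.206
Qb = 164.56 kN


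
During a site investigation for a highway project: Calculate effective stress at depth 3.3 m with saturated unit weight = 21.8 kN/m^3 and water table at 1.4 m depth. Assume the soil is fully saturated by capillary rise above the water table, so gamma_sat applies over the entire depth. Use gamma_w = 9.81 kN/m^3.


Result: 53.3 kPa

Derivation:
Total stress = gamma_sat * depth
sigma = 21.8 * 3.3 = 71.94 kPa
Pore water pressure u = gamma_w * (depth - d_wt)
u = 9.81 * (3.3 - 1.4) = 18.639 kPa
Effective stress = sigma - u
sigma' = 71.94 - 18.639 = 53.3 kPa


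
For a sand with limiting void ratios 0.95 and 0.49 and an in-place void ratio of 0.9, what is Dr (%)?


Using Dr = (e_max - e) / (e_max - e_min) * 100
e_max - e = 0.95 - 0.9 = 0.05
e_max - e_min = 0.95 - 0.49 = 0.46
Dr = 0.05 / 0.46 * 100
Dr = 10.87 %


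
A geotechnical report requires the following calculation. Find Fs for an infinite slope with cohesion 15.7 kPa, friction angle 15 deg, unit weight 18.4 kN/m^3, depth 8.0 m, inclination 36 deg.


Result: 0.593

Derivation:
Using Fs = c / (gamma*H*sin(beta)*cos(beta)) + tan(phi)/tan(beta)
Cohesion contribution = 15.7 / (18.4*8.0*sin(36)*cos(36))
Cohesion contribution = 0.224293
Friction contribution = tan(15)/tan(36) = 0.3688
Fs = 0.224293 + 0.3688
Fs = 0.593


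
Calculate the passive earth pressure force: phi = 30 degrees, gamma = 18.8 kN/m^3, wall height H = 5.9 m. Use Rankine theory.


Compute passive earth pressure coefficient:
Kp = tan^2(45 + phi/2) = tan^2(60.0) = 3
Compute passive force:
Pp = 0.5 * Kp * gamma * H^2
Pp = 0.5 * 3 * 18.8 * 5.9^2
Pp = 981.64 kN/m


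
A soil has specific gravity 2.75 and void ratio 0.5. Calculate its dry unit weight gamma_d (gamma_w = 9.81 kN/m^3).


Using gamma_d = Gs * gamma_w / (1 + e)
gamma_d = 2.75 * 9.81 / (1 + 0.5)
gamma_d = 2.75 * 9.81 / 1.5
gamma_d = 17.985 kN/m^3


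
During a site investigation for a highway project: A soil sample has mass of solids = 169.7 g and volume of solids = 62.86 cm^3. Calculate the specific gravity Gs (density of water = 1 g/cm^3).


Using Gs = m_s / (V_s * rho_w)
Since rho_w = 1 g/cm^3:
Gs = 169.7 / 62.86
Gs = 2.7


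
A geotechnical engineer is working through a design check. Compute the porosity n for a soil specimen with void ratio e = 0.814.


Result: 0.4487

Derivation:
Using the relation n = e / (1 + e)
n = 0.814 / (1 + 0.814)
n = 0.814 / 1.814
n = 0.4487


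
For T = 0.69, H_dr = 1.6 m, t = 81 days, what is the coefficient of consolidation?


Using cv = T * H_dr^2 / t
H_dr^2 = 1.6^2 = 2.56
cv = 0.69 * 2.56 / 81
cv = 0.02181 m^2/day


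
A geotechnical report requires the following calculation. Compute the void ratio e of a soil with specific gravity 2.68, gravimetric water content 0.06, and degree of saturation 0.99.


Result: 0.1624

Derivation:
Using the relation e = Gs * w / S
e = 2.68 * 0.06 / 0.99
e = 0.1624


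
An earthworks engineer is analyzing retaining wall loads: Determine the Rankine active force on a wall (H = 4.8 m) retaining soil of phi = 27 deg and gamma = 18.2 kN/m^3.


Compute active earth pressure coefficient:
Ka = tan^2(45 - phi/2) = tan^2(31.5) = 0.375525
Compute active force:
Pa = 0.5 * Ka * gamma * H^2
Pa = 0.5 * 0.375525 * 18.2 * 4.8^2
Pa = 78.73 kN/m


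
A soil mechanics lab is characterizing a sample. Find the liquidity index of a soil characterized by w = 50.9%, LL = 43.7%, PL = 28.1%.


First compute the plasticity index:
PI = LL - PL = 43.7 - 28.1 = 15.6
Then compute the liquidity index:
LI = (w - PL) / PI
LI = (50.9 - 28.1) / 15.6
LI = 1.462


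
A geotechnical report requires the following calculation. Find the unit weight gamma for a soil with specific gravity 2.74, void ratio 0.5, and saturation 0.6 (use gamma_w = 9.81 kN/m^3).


Using gamma = gamma_w * (Gs + S*e) / (1 + e)
Numerator: Gs + S*e = 2.74 + 0.6*0.5 = 3.04
Denominator: 1 + e = 1 + 0.5 = 1.5
gamma = 9.81 * 3.04 / 1.5
gamma = 19.882 kN/m^3


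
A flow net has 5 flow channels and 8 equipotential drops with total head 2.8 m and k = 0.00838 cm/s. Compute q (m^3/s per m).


Convert k to m/s for unit consistency with H:
k = 0.00838 cm/s = 0.00838 / 100 m/s = 8.38e-05 m/s
Using q = k * H * Nf / Nd
Nf / Nd = 5 / 8 = 0.625
q = 8.38e-05 * 2.8 * 0.625
q = 0.0001466 m^3/s per m


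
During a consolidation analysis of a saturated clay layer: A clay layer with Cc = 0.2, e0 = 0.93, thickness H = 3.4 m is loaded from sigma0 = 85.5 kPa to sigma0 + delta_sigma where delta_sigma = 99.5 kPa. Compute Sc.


Result: 0.1181 m

Derivation:
Using Sc = Cc * H / (1 + e0) * log10((sigma0 + delta_sigma) / sigma0)
Stress ratio = (85.5 + 99.5) / 85.5 = 2.16374
log10(2.16374) = 0.335206
Cc * H / (1 + e0) = 0.2 * 3.4 / (1 + 0.93) = 0.352332
Sc = 0.352332 * 0.335206
Sc = 0.1181 m


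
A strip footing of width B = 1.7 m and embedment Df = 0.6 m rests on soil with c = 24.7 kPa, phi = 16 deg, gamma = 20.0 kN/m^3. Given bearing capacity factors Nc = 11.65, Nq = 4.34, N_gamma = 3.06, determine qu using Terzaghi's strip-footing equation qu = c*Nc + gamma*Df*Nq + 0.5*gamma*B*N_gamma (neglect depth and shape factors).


Result: 391.86 kPa

Derivation:
Compute qu = c*Nc + gamma*Df*Nq + 0.5*gamma*B*N_gamma
Term 1: 24.7 * 11.65 = 287.755
Term 2: 20.0 * 0.6 * 4.34 = 52.08
Term 3: 0.5 * 20.0 * 1.7 * 3.06 = 52.02
qu = 287.755 + 52.08 + 52.02
qu = 391.86 kPa


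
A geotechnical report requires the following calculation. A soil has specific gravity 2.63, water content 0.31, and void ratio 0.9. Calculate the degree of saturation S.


Using S = Gs * w / e
S = 2.63 * 0.31 / 0.9
S = 0.9059


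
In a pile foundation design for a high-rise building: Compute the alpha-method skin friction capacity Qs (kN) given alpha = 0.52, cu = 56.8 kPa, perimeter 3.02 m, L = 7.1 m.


Using Qs = alpha * cu * perimeter * L
Qs = 0.52 * 56.8 * 3.02 * 7.1
Qs = 633.31 kN


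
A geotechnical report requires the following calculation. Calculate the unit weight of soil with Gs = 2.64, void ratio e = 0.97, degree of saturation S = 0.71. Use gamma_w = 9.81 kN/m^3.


Result: 16.576 kN/m^3

Derivation:
Using gamma = gamma_w * (Gs + S*e) / (1 + e)
Numerator: Gs + S*e = 2.64 + 0.71*0.97 = 3.3287
Denominator: 1 + e = 1 + 0.97 = 1.97
gamma = 9.81 * 3.3287 / 1.97
gamma = 16.576 kN/m^3


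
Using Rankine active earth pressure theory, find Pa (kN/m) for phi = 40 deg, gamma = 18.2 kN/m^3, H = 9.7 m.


Compute active earth pressure coefficient:
Ka = tan^2(45 - phi/2) = tan^2(25.0) = 0.217443
Compute active force:
Pa = 0.5 * Ka * gamma * H^2
Pa = 0.5 * 0.217443 * 18.2 * 9.7^2
Pa = 186.18 kN/m


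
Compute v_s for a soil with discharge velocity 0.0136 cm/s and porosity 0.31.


Using v_s = v_d / n
v_s = 0.0136 / 0.31
v_s = 0.04387 cm/s


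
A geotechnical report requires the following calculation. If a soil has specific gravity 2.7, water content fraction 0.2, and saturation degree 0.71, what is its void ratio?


Using the relation e = Gs * w / S
e = 2.7 * 0.2 / 0.71
e = 0.7606


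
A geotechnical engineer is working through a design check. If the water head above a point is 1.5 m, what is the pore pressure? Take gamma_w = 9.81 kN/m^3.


Using u = gamma_w * h_w
u = 9.81 * 1.5
u = 14.71 kPa


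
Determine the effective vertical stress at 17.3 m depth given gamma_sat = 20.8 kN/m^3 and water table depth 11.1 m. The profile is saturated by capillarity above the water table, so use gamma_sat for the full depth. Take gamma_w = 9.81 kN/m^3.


Result: 299.02 kPa

Derivation:
Total stress = gamma_sat * depth
sigma = 20.8 * 17.3 = 359.84 kPa
Pore water pressure u = gamma_w * (depth - d_wt)
u = 9.81 * (17.3 - 11.1) = 60.822 kPa
Effective stress = sigma - u
sigma' = 359.84 - 60.822 = 299.02 kPa


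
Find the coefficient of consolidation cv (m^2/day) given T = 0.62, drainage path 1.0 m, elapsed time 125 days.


Using cv = T * H_dr^2 / t
H_dr^2 = 1.0^2 = 1.0
cv = 0.62 * 1.0 / 125
cv = 0.00496 m^2/day


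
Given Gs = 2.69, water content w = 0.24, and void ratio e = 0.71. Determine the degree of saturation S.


Result: 0.9093

Derivation:
Using S = Gs * w / e
S = 2.69 * 0.24 / 0.71
S = 0.9093


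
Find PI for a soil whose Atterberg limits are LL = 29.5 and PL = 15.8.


Result: 13.7

Derivation:
Using PI = LL - PL
PI = 29.5 - 15.8
PI = 13.7


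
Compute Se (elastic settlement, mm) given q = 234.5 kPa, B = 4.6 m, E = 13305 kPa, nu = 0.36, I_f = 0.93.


Result: 65.628 mm

Derivation:
Using Se = q * B * (1 - nu^2) * I_f / E
1 - nu^2 = 1 - 0.36^2 = 0.8704
Se = 234.5 * 4.6 * 0.8704 * 0.93 / 13305
Se = 0.065628 m
Convert to mm: Se = 0.065628 * 1000 = 65.628 mm


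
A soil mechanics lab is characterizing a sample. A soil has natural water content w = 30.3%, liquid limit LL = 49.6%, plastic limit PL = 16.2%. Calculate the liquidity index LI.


First compute the plasticity index:
PI = LL - PL = 49.6 - 16.2 = 33.4
Then compute the liquidity index:
LI = (w - PL) / PI
LI = (30.3 - 16.2) / 33.4
LI = 0.422


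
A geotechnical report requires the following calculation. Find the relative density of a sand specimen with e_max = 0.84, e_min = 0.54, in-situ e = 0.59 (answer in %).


Result: 83.33 %

Derivation:
Using Dr = (e_max - e) / (e_max - e_min) * 100
e_max - e = 0.84 - 0.59 = 0.25
e_max - e_min = 0.84 - 0.54 = 0.3
Dr = 0.25 / 0.3 * 100
Dr = 83.33 %


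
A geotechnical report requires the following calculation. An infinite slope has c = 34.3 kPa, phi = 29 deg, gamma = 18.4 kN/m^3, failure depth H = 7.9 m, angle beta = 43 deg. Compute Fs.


Result: 1.068

Derivation:
Using Fs = c / (gamma*H*sin(beta)*cos(beta)) + tan(phi)/tan(beta)
Cohesion contribution = 34.3 / (18.4*7.9*sin(43)*cos(43))
Cohesion contribution = 0.473084
Friction contribution = tan(29)/tan(43) = 0.594424
Fs = 0.473084 + 0.594424
Fs = 1.068


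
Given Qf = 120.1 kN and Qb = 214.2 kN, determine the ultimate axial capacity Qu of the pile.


Using Qu = Qf + Qb
Qu = 120.1 + 214.2
Qu = 334.3 kN


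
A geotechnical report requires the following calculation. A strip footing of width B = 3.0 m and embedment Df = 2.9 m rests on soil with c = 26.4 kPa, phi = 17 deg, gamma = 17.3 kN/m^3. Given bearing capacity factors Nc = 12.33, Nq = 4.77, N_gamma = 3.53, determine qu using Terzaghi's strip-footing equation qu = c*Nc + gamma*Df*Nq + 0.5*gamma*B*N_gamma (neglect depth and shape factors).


Result: 656.43 kPa

Derivation:
Compute qu = c*Nc + gamma*Df*Nq + 0.5*gamma*B*N_gamma
Term 1: 26.4 * 12.33 = 325.512
Term 2: 17.3 * 2.9 * 4.77 = 239.3109
Term 3: 0.5 * 17.3 * 3.0 * 3.53 = 91.6035
qu = 325.512 + 239.3109 + 91.6035
qu = 656.43 kPa


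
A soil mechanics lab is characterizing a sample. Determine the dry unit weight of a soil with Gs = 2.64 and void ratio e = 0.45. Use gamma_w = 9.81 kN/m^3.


Using gamma_d = Gs * gamma_w / (1 + e)
gamma_d = 2.64 * 9.81 / (1 + 0.45)
gamma_d = 2.64 * 9.81 / 1.45
gamma_d = 17.861 kN/m^3


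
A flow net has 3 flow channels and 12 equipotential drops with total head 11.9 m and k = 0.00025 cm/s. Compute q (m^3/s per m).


Convert k to m/s for unit consistency with H:
k = 0.00025 cm/s = 0.00025 / 100 m/s = 2.5e-06 m/s
Using q = k * H * Nf / Nd
Nf / Nd = 3 / 12 = 0.25
q = 2.5e-06 * 11.9 * 0.25
q = 7.438e-06 m^3/s per m


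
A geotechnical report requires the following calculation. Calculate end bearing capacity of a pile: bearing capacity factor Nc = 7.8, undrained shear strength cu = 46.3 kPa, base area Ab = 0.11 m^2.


Using Qb = Nc * cu * Ab
Qb = 7.8 * 46.3 * 0.11
Qb = 39.73 kN


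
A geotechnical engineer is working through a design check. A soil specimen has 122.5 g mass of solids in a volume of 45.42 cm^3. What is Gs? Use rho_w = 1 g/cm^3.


Result: 2.697

Derivation:
Using Gs = m_s / (V_s * rho_w)
Since rho_w = 1 g/cm^3:
Gs = 122.5 / 45.42
Gs = 2.697


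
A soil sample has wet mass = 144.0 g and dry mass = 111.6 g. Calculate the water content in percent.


Result: 29.03 %

Derivation:
Using w = (m_wet - m_dry) / m_dry * 100
m_wet - m_dry = 144.0 - 111.6 = 32.4 g
w = 32.4 / 111.6 * 100
w = 29.03 %


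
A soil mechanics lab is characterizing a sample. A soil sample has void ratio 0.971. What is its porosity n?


Result: 0.4926

Derivation:
Using the relation n = e / (1 + e)
n = 0.971 / (1 + 0.971)
n = 0.971 / 1.971
n = 0.4926


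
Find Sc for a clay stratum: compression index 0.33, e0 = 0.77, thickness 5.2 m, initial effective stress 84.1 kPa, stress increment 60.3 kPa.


Using Sc = Cc * H / (1 + e0) * log10((sigma0 + delta_sigma) / sigma0)
Stress ratio = (84.1 + 60.3) / 84.1 = 1.717
log10(1.717) = 0.234771
Cc * H / (1 + e0) = 0.33 * 5.2 / (1 + 0.77) = 0.969492
Sc = 0.969492 * 0.234771
Sc = 0.2276 m


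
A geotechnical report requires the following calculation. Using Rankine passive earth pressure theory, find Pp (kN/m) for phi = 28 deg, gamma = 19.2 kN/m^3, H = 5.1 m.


Compute passive earth pressure coefficient:
Kp = tan^2(45 + phi/2) = tan^2(59.0) = 2.769826
Compute passive force:
Pp = 0.5 * Kp * gamma * H^2
Pp = 0.5 * 2.769826 * 19.2 * 5.1^2
Pp = 691.61 kN/m


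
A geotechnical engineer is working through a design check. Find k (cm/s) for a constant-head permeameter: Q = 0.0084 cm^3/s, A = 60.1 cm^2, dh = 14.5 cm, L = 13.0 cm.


Compute hydraulic gradient:
i = dh / L = 14.5 / 13.0 = 1.11538
Then apply Darcy's law:
k = Q / (A * i)
k = 0.0084 / (60.1 * 1.11538)
k = 0.0084 / 67.0346
k = 0.000125 cm/s


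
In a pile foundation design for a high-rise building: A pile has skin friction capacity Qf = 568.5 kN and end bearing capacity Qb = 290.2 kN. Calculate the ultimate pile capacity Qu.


Using Qu = Qf + Qb
Qu = 568.5 + 290.2
Qu = 858.7 kN


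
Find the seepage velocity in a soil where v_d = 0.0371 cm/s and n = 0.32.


Using v_s = v_d / n
v_s = 0.0371 / 0.32
v_s = 0.11594 cm/s


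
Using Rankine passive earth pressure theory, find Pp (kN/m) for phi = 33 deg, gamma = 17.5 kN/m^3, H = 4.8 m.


Result: 683.85 kN/m

Derivation:
Compute passive earth pressure coefficient:
Kp = tan^2(45 + phi/2) = tan^2(61.5) = 3.39212
Compute passive force:
Pp = 0.5 * Kp * gamma * H^2
Pp = 0.5 * 3.39212 * 17.5 * 4.8^2
Pp = 683.85 kN/m


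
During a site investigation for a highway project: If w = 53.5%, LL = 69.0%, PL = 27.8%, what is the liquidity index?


First compute the plasticity index:
PI = LL - PL = 69.0 - 27.8 = 41.2
Then compute the liquidity index:
LI = (w - PL) / PI
LI = (53.5 - 27.8) / 41.2
LI = 0.624


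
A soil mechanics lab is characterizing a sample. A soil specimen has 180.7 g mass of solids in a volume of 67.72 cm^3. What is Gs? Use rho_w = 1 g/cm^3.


Result: 2.668

Derivation:
Using Gs = m_s / (V_s * rho_w)
Since rho_w = 1 g/cm^3:
Gs = 180.7 / 67.72
Gs = 2.668


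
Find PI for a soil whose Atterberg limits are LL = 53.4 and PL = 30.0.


Using PI = LL - PL
PI = 53.4 - 30.0
PI = 23.4


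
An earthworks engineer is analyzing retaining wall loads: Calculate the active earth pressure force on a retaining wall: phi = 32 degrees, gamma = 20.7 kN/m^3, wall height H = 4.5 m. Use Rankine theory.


Result: 64.4 kN/m

Derivation:
Compute active earth pressure coefficient:
Ka = tan^2(45 - phi/2) = tan^2(29.0) = 0.307259
Compute active force:
Pa = 0.5 * Ka * gamma * H^2
Pa = 0.5 * 0.307259 * 20.7 * 4.5^2
Pa = 64.4 kN/m


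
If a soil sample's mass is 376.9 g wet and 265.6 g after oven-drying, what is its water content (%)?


Using w = (m_wet - m_dry) / m_dry * 100
m_wet - m_dry = 376.9 - 265.6 = 111.3 g
w = 111.3 / 265.6 * 100
w = 41.91 %


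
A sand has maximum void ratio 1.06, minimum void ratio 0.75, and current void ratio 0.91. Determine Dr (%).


Using Dr = (e_max - e) / (e_max - e_min) * 100
e_max - e = 1.06 - 0.91 = 0.15
e_max - e_min = 1.06 - 0.75 = 0.31
Dr = 0.15 / 0.31 * 100
Dr = 48.39 %


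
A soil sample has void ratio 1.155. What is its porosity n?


Using the relation n = e / (1 + e)
n = 1.155 / (1 + 1.155)
n = 1.155 / 2.155
n = 0.536


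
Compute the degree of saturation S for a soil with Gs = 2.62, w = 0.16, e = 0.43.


Result: 0.9749

Derivation:
Using S = Gs * w / e
S = 2.62 * 0.16 / 0.43
S = 0.9749


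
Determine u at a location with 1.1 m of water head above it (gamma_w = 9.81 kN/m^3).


Using u = gamma_w * h_w
u = 9.81 * 1.1
u = 10.79 kPa


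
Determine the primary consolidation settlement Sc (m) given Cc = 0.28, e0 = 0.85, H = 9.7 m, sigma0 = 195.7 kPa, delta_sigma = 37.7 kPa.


Using Sc = Cc * H / (1 + e0) * log10((sigma0 + delta_sigma) / sigma0)
Stress ratio = (195.7 + 37.7) / 195.7 = 1.19264
log10(1.19264) = 0.07651
Cc * H / (1 + e0) = 0.28 * 9.7 / (1 + 0.85) = 1.46811
Sc = 1.46811 * 0.07651
Sc = 0.1123 m


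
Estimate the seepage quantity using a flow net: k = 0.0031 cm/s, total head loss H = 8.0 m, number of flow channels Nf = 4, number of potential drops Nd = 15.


Result: 6.613e-05 m^3/s per m

Derivation:
Convert k to m/s for unit consistency with H:
k = 0.0031 cm/s = 0.0031 / 100 m/s = 3.1e-05 m/s
Using q = k * H * Nf / Nd
Nf / Nd = 4 / 15 = 0.2667
q = 3.1e-05 * 8.0 * 0.2667
q = 6.613e-05 m^3/s per m


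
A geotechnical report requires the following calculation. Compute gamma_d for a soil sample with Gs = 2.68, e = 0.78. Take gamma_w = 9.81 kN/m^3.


Result: 14.77 kN/m^3

Derivation:
Using gamma_d = Gs * gamma_w / (1 + e)
gamma_d = 2.68 * 9.81 / (1 + 0.78)
gamma_d = 2.68 * 9.81 / 1.78
gamma_d = 14.77 kN/m^3


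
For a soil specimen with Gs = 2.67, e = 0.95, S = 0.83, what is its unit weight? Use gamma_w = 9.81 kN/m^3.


Using gamma = gamma_w * (Gs + S*e) / (1 + e)
Numerator: Gs + S*e = 2.67 + 0.83*0.95 = 3.4585
Denominator: 1 + e = 1 + 0.95 = 1.95
gamma = 9.81 * 3.4585 / 1.95
gamma = 17.399 kN/m^3


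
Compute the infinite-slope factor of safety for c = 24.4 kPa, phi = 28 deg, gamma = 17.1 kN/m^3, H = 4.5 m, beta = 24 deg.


Using Fs = c / (gamma*H*sin(beta)*cos(beta)) + tan(phi)/tan(beta)
Cohesion contribution = 24.4 / (17.1*4.5*sin(24)*cos(24))
Cohesion contribution = 0.853371
Friction contribution = tan(28)/tan(24) = 1.19424
Fs = 0.853371 + 1.19424
Fs = 2.048


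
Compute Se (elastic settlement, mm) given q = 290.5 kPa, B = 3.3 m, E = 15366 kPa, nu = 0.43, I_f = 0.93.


Using Se = q * B * (1 - nu^2) * I_f / E
1 - nu^2 = 1 - 0.43^2 = 0.8151
Se = 290.5 * 3.3 * 0.8151 * 0.93 / 15366
Se = 0.047293 m
Convert to mm: Se = 0.047293 * 1000 = 47.293 mm


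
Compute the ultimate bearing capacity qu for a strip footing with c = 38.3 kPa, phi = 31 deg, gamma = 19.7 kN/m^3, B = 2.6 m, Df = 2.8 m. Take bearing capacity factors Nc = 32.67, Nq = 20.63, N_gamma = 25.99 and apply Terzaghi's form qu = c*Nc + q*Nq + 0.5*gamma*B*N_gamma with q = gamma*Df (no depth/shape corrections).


Compute qu = c*Nc + gamma*Df*Nq + 0.5*gamma*B*N_gamma
Term 1: 38.3 * 32.67 = 1251.261
Term 2: 19.7 * 2.8 * 20.63 = 1137.9508
Term 3: 0.5 * 19.7 * 2.6 * 25.99 = 665.6039
qu = 1251.261 + 1137.9508 + 665.6039
qu = 3054.82 kPa


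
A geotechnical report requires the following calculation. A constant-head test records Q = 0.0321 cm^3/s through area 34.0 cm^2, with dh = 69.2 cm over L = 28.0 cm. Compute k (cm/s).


Compute hydraulic gradient:
i = dh / L = 69.2 / 28.0 = 2.47143
Then apply Darcy's law:
k = Q / (A * i)
k = 0.0321 / (34.0 * 2.47143)
k = 0.0321 / 84.0286
k = 0.000382 cm/s


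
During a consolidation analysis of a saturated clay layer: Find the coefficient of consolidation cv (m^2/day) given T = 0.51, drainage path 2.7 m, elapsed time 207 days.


Result: 0.01796 m^2/day

Derivation:
Using cv = T * H_dr^2 / t
H_dr^2 = 2.7^2 = 7.29
cv = 0.51 * 7.29 / 207
cv = 0.01796 m^2/day


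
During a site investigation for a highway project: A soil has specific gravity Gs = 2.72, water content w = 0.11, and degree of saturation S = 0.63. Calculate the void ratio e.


Using the relation e = Gs * w / S
e = 2.72 * 0.11 / 0.63
e = 0.4749


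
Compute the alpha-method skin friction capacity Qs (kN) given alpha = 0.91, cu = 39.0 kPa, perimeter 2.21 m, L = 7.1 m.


Using Qs = alpha * cu * perimeter * L
Qs = 0.91 * 39.0 * 2.21 * 7.1
Qs = 556.87 kN


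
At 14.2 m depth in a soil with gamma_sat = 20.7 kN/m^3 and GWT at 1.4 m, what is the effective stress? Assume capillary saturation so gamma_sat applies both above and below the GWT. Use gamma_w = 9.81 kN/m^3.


Total stress = gamma_sat * depth
sigma = 20.7 * 14.2 = 293.94 kPa
Pore water pressure u = gamma_w * (depth - d_wt)
u = 9.81 * (14.2 - 1.4) = 125.568 kPa
Effective stress = sigma - u
sigma' = 293.94 - 125.568 = 168.37 kPa


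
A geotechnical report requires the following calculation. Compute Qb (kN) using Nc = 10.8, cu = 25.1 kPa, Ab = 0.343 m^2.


Result: 92.98 kN

Derivation:
Using Qb = Nc * cu * Ab
Qb = 10.8 * 25.1 * 0.343
Qb = 92.98 kN


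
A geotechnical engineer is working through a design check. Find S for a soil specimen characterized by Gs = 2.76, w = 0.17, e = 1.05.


Result: 0.4469

Derivation:
Using S = Gs * w / e
S = 2.76 * 0.17 / 1.05
S = 0.4469


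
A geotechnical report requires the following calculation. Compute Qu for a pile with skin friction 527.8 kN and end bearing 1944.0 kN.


Using Qu = Qf + Qb
Qu = 527.8 + 1944.0
Qu = 2471.8 kN


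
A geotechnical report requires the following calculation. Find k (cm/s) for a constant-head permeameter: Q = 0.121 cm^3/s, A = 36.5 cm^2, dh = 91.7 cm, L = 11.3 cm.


Compute hydraulic gradient:
i = dh / L = 91.7 / 11.3 = 8.11504
Then apply Darcy's law:
k = Q / (A * i)
k = 0.121 / (36.5 * 8.11504)
k = 0.121 / 296.199
k = 0.000409 cm/s


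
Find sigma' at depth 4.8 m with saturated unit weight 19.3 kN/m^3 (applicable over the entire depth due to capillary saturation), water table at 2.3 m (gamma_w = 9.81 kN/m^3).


Result: 68.12 kPa

Derivation:
Total stress = gamma_sat * depth
sigma = 19.3 * 4.8 = 92.64 kPa
Pore water pressure u = gamma_w * (depth - d_wt)
u = 9.81 * (4.8 - 2.3) = 24.525 kPa
Effective stress = sigma - u
sigma' = 92.64 - 24.525 = 68.12 kPa


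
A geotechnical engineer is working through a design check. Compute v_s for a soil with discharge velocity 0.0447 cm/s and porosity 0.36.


Using v_s = v_d / n
v_s = 0.0447 / 0.36
v_s = 0.12417 cm/s


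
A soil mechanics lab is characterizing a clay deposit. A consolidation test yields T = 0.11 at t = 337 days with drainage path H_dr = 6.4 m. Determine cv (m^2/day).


Using cv = T * H_dr^2 / t
H_dr^2 = 6.4^2 = 40.96
cv = 0.11 * 40.96 / 337
cv = 0.01337 m^2/day


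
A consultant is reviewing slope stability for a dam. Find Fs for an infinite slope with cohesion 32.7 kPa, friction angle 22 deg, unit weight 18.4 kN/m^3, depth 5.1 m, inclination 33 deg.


Using Fs = c / (gamma*H*sin(beta)*cos(beta)) + tan(phi)/tan(beta)
Cohesion contribution = 32.7 / (18.4*5.1*sin(33)*cos(33))
Cohesion contribution = 0.762886
Friction contribution = tan(22)/tan(33) = 0.622146
Fs = 0.762886 + 0.622146
Fs = 1.385


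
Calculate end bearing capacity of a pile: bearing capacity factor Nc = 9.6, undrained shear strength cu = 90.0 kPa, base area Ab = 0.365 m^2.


Result: 315.36 kN

Derivation:
Using Qb = Nc * cu * Ab
Qb = 9.6 * 90.0 * 0.365
Qb = 315.36 kN


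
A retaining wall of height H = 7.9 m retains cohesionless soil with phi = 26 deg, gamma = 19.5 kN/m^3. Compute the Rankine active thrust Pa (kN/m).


Compute active earth pressure coefficient:
Ka = tan^2(45 - phi/2) = tan^2(32.0) = 0.390462
Compute active force:
Pa = 0.5 * Ka * gamma * H^2
Pa = 0.5 * 0.390462 * 19.5 * 7.9^2
Pa = 237.59 kN/m


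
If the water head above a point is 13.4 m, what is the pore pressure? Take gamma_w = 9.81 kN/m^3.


Result: 131.45 kPa

Derivation:
Using u = gamma_w * h_w
u = 9.81 * 13.4
u = 131.45 kPa


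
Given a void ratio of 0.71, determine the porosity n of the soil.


Result: 0.4152

Derivation:
Using the relation n = e / (1 + e)
n = 0.71 / (1 + 0.71)
n = 0.71 / 1.71
n = 0.4152


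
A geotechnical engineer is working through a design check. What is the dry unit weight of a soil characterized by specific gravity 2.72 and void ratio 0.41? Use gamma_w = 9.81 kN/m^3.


Using gamma_d = Gs * gamma_w / (1 + e)
gamma_d = 2.72 * 9.81 / (1 + 0.41)
gamma_d = 2.72 * 9.81 / 1.41
gamma_d = 18.924 kN/m^3


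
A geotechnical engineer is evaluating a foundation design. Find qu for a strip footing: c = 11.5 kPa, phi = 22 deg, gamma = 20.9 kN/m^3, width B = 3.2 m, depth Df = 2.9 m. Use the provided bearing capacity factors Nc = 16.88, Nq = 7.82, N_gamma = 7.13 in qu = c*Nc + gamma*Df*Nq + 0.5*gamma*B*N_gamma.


Compute qu = c*Nc + gamma*Df*Nq + 0.5*gamma*B*N_gamma
Term 1: 11.5 * 16.88 = 194.12
Term 2: 20.9 * 2.9 * 7.82 = 473.9702
Term 3: 0.5 * 20.9 * 3.2 * 7.13 = 238.4272
qu = 194.12 + 473.9702 + 238.4272
qu = 906.52 kPa


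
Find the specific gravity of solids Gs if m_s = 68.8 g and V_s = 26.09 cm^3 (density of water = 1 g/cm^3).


Using Gs = m_s / (V_s * rho_w)
Since rho_w = 1 g/cm^3:
Gs = 68.8 / 26.09
Gs = 2.637


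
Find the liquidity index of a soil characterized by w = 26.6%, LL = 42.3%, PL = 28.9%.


Result: -0.172

Derivation:
First compute the plasticity index:
PI = LL - PL = 42.3 - 28.9 = 13.4
Then compute the liquidity index:
LI = (w - PL) / PI
LI = (26.6 - 28.9) / 13.4
LI = -0.172


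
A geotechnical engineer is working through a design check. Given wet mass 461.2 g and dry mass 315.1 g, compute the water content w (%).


Using w = (m_wet - m_dry) / m_dry * 100
m_wet - m_dry = 461.2 - 315.1 = 146.1 g
w = 146.1 / 315.1 * 100
w = 46.37 %


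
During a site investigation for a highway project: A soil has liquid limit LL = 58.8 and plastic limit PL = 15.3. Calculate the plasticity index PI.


Using PI = LL - PL
PI = 58.8 - 15.3
PI = 43.5


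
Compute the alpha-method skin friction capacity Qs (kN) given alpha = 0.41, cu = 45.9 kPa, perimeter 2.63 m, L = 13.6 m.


Using Qs = alpha * cu * perimeter * L
Qs = 0.41 * 45.9 * 2.63 * 13.6
Qs = 673.12 kN


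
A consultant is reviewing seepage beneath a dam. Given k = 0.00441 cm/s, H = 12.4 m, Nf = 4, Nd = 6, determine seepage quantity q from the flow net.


Result: 0.0003646 m^3/s per m

Derivation:
Convert k to m/s for unit consistency with H:
k = 0.00441 cm/s = 0.00441 / 100 m/s = 4.41e-05 m/s
Using q = k * H * Nf / Nd
Nf / Nd = 4 / 6 = 0.6667
q = 4.41e-05 * 12.4 * 0.6667
q = 0.0003646 m^3/s per m


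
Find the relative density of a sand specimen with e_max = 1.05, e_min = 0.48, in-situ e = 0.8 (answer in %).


Using Dr = (e_max - e) / (e_max - e_min) * 100
e_max - e = 1.05 - 0.8 = 0.25
e_max - e_min = 1.05 - 0.48 = 0.57
Dr = 0.25 / 0.57 * 100
Dr = 43.86 %


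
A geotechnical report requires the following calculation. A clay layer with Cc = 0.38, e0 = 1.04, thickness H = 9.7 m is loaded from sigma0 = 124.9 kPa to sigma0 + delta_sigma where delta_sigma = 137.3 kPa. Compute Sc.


Result: 0.5819 m

Derivation:
Using Sc = Cc * H / (1 + e0) * log10((sigma0 + delta_sigma) / sigma0)
Stress ratio = (124.9 + 137.3) / 124.9 = 2.09928
log10(2.09928) = 0.32207
Cc * H / (1 + e0) = 0.38 * 9.7 / (1 + 1.04) = 1.80686
Sc = 1.80686 * 0.32207
Sc = 0.5819 m


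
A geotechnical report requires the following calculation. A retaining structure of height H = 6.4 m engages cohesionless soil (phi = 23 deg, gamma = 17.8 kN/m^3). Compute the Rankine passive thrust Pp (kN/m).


Compute passive earth pressure coefficient:
Kp = tan^2(45 + phi/2) = tan^2(56.5) = 2.282623
Compute passive force:
Pp = 0.5 * Kp * gamma * H^2
Pp = 0.5 * 2.282623 * 17.8 * 6.4^2
Pp = 832.12 kN/m


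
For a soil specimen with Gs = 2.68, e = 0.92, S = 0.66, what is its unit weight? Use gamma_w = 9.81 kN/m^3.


Using gamma = gamma_w * (Gs + S*e) / (1 + e)
Numerator: Gs + S*e = 2.68 + 0.66*0.92 = 3.2872
Denominator: 1 + e = 1 + 0.92 = 1.92
gamma = 9.81 * 3.2872 / 1.92
gamma = 16.796 kN/m^3


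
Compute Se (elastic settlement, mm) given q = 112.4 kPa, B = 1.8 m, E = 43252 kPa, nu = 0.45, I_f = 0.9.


Using Se = q * B * (1 - nu^2) * I_f / E
1 - nu^2 = 1 - 0.45^2 = 0.7975
Se = 112.4 * 1.8 * 0.7975 * 0.9 / 43252
Se = 0.003357 m
Convert to mm: Se = 0.003357 * 1000 = 3.357 mm


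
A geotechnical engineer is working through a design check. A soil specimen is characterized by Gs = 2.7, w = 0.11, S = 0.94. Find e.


Using the relation e = Gs * w / S
e = 2.7 * 0.11 / 0.94
e = 0.316


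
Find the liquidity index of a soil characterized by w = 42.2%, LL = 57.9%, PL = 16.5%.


First compute the plasticity index:
PI = LL - PL = 57.9 - 16.5 = 41.4
Then compute the liquidity index:
LI = (w - PL) / PI
LI = (42.2 - 16.5) / 41.4
LI = 0.621


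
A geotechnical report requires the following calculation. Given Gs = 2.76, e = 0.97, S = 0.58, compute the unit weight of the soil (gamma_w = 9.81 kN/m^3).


Result: 16.546 kN/m^3

Derivation:
Using gamma = gamma_w * (Gs + S*e) / (1 + e)
Numerator: Gs + S*e = 2.76 + 0.58*0.97 = 3.3226
Denominator: 1 + e = 1 + 0.97 = 1.97
gamma = 9.81 * 3.3226 / 1.97
gamma = 16.546 kN/m^3


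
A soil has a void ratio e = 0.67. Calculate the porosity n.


Using the relation n = e / (1 + e)
n = 0.67 / (1 + 0.67)
n = 0.67 / 1.67
n = 0.4012


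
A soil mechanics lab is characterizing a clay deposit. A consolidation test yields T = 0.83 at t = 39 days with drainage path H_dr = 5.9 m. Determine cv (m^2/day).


Using cv = T * H_dr^2 / t
H_dr^2 = 5.9^2 = 34.81
cv = 0.83 * 34.81 / 39
cv = 0.74083 m^2/day


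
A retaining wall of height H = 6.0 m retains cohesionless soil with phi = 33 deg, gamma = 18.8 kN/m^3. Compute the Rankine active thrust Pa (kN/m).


Compute active earth pressure coefficient:
Ka = tan^2(45 - phi/2) = tan^2(28.5) = 0.294801
Compute active force:
Pa = 0.5 * Ka * gamma * H^2
Pa = 0.5 * 0.294801 * 18.8 * 6.0^2
Pa = 99.76 kN/m


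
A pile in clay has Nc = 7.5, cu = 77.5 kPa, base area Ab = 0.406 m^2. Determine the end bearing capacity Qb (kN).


Using Qb = Nc * cu * Ab
Qb = 7.5 * 77.5 * 0.406
Qb = 235.99 kN


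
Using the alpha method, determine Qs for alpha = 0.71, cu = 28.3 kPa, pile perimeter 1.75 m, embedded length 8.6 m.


Using Qs = alpha * cu * perimeter * L
Qs = 0.71 * 28.3 * 1.75 * 8.6
Qs = 302.4 kN


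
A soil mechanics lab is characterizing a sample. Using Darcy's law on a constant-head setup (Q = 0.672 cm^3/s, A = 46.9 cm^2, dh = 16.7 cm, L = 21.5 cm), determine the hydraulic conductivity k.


Compute hydraulic gradient:
i = dh / L = 16.7 / 21.5 = 0.776744
Then apply Darcy's law:
k = Q / (A * i)
k = 0.672 / (46.9 * 0.776744)
k = 0.672 / 36.4293
k = 0.018447 cm/s


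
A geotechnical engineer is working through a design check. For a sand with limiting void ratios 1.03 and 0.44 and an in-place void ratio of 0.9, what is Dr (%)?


Result: 22.03 %

Derivation:
Using Dr = (e_max - e) / (e_max - e_min) * 100
e_max - e = 1.03 - 0.9 = 0.13
e_max - e_min = 1.03 - 0.44 = 0.59
Dr = 0.13 / 0.59 * 100
Dr = 22.03 %


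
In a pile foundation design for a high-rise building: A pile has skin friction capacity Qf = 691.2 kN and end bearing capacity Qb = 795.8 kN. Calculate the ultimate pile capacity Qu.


Using Qu = Qf + Qb
Qu = 691.2 + 795.8
Qu = 1487.0 kN


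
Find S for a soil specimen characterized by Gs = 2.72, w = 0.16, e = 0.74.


Result: 0.5881

Derivation:
Using S = Gs * w / e
S = 2.72 * 0.16 / 0.74
S = 0.5881


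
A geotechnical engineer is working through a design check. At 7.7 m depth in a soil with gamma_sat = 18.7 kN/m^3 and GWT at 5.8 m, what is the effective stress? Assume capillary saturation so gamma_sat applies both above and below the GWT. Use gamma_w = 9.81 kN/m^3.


Total stress = gamma_sat * depth
sigma = 18.7 * 7.7 = 143.99 kPa
Pore water pressure u = gamma_w * (depth - d_wt)
u = 9.81 * (7.7 - 5.8) = 18.639 kPa
Effective stress = sigma - u
sigma' = 143.99 - 18.639 = 125.35 kPa


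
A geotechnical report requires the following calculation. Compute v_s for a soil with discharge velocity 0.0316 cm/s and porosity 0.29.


Using v_s = v_d / n
v_s = 0.0316 / 0.29
v_s = 0.10897 cm/s


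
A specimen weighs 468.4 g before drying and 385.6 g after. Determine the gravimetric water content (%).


Result: 21.47 %

Derivation:
Using w = (m_wet - m_dry) / m_dry * 100
m_wet - m_dry = 468.4 - 385.6 = 82.8 g
w = 82.8 / 385.6 * 100
w = 21.47 %


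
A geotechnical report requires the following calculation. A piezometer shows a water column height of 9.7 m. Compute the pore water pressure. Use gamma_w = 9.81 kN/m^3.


Result: 95.16 kPa

Derivation:
Using u = gamma_w * h_w
u = 9.81 * 9.7
u = 95.16 kPa


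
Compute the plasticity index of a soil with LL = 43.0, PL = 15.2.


Using PI = LL - PL
PI = 43.0 - 15.2
PI = 27.8


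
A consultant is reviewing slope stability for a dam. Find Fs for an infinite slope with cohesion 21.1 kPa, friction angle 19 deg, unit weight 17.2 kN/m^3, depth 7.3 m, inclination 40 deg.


Result: 0.752

Derivation:
Using Fs = c / (gamma*H*sin(beta)*cos(beta)) + tan(phi)/tan(beta)
Cohesion contribution = 21.1 / (17.2*7.3*sin(40)*cos(40))
Cohesion contribution = 0.341279
Friction contribution = tan(19)/tan(40) = 0.410354
Fs = 0.341279 + 0.410354
Fs = 0.752


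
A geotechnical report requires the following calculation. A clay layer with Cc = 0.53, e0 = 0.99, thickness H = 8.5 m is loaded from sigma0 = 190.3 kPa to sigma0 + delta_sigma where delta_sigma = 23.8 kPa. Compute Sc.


Using Sc = Cc * H / (1 + e0) * log10((sigma0 + delta_sigma) / sigma0)
Stress ratio = (190.3 + 23.8) / 190.3 = 1.12507
log10(1.12507) = 0.0511779
Cc * H / (1 + e0) = 0.53 * 8.5 / (1 + 0.99) = 2.26382
Sc = 2.26382 * 0.0511779
Sc = 0.1159 m


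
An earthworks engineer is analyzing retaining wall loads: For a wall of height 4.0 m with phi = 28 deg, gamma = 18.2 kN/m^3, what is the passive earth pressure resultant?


Compute passive earth pressure coefficient:
Kp = tan^2(45 + phi/2) = tan^2(59.0) = 2.769826
Compute passive force:
Pp = 0.5 * Kp * gamma * H^2
Pp = 0.5 * 2.769826 * 18.2 * 4.0^2
Pp = 403.29 kN/m


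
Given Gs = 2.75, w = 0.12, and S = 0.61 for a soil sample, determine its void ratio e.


Using the relation e = Gs * w / S
e = 2.75 * 0.12 / 0.61
e = 0.541


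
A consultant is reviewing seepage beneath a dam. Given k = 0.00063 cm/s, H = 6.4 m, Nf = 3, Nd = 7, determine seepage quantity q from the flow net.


Convert k to m/s for unit consistency with H:
k = 0.00063 cm/s = 0.00063 / 100 m/s = 6.3e-06 m/s
Using q = k * H * Nf / Nd
Nf / Nd = 3 / 7 = 0.4286
q = 6.3e-06 * 6.4 * 0.4286
q = 1.728e-05 m^3/s per m


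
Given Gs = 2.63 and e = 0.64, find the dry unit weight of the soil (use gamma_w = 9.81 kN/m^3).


Using gamma_d = Gs * gamma_w / (1 + e)
gamma_d = 2.63 * 9.81 / (1 + 0.64)
gamma_d = 2.63 * 9.81 / 1.64
gamma_d = 15.732 kN/m^3
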